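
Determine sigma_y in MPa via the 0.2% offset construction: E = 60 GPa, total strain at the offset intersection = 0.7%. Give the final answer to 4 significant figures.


Offset strain = 0.002
Elastic strain at yield = total_strain - offset = 7e-03 - 0.002 = 5e-03
sigma_y = E * elastic_strain = 60000 * 5e-03
sigma_y = 300 MPa


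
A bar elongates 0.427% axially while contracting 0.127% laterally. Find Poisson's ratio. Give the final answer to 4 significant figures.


nu = -epsilon_lat / epsilon_axial
Lateral strain is contraction (negative), so using magnitudes:
nu = 0.127 / 0.427
nu = 0.2974


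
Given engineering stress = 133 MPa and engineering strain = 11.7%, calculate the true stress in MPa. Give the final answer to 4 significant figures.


sigma_true = sigma_eng * (1 + epsilon_eng)
sigma_true = 133 * (1 + 0.117)
sigma_true = 148.6 MPa


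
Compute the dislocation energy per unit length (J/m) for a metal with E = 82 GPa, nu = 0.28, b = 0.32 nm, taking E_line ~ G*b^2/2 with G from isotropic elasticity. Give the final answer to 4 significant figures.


Step 1: G = E / (2*(1+nu))
G = 82 / (2*(1+0.28)) = 32.0313 GPa = 3.20313e+10 Pa
Step 2: E_line = G*b^2/2
b = 0.32 nm = 3.2e-10 m
E_line = 0.5 * 3.20313e+10 * (3.2e-10)^2 = 1.64e-09 J/m


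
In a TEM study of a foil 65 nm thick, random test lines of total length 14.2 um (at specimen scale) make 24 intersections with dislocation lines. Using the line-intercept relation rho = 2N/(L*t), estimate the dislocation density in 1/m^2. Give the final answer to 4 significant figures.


rho = 2N / (L * t)
L = 14.2 um = 1.42e-05 m, t = 65 nm = 6.5e-08 m
rho = 2 * 24 / (1.42e-05 * 6.5e-08)
rho = 5.2e+13 1/m^2


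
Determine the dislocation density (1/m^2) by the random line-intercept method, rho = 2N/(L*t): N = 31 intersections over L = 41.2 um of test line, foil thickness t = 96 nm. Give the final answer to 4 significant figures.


rho = 2N / (L * t)
L = 41.2 um = 4.12e-05 m, t = 96 nm = 9.6e-08 m
rho = 2 * 31 / (4.12e-05 * 9.6e-08)
rho = 1.568e+13 1/m^2


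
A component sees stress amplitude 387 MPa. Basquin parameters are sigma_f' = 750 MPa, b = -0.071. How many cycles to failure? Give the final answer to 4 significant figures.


sigma_a = sigma_f' * (2*Nf)^b
2*Nf = (sigma_a / sigma_f')^(1/b)
2*Nf = (387 / 750)^(1/-0.071)
2*Nf = 11147.8
Nf = 5574 cycles


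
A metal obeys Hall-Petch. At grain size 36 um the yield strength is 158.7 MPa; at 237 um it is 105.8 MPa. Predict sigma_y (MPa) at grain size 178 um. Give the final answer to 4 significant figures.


sigma_y = sigma0 + k / sqrt(d)
1/sqrt(d1) = 1/sqrt(3.6e-05) = 166.667;  1/sqrt(d2) = 64.957
k = (sigma1 - sigma2) / (1/sqrt(d1) - 1/sqrt(d2)) = (158.7 - 105.8) / (166.667 - 64.957) = 0.520108 MPa*m^0.5
sigma0 = sigma1 - k/sqrt(d1) = 158.7 - 0.520108*166.667 = 72.0154 MPa
sigma_y(d3) = 72.0154 + 0.520108 / sqrt(1.78e-04) = 111 MPa


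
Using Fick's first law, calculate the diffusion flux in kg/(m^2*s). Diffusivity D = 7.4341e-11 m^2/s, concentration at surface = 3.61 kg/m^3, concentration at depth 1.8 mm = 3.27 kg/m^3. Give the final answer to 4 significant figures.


J = -D * (dC/dx) = D * (C1 - C2) / dx
J = 7.4341e-11 * (3.61 - 3.27) / 1.8e-03
J = 1.404e-08 kg/(m^2*s)


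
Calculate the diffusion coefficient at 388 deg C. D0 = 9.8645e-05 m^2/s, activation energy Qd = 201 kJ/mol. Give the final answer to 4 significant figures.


D = D0 * exp(-Qd / (R*T))
T = 661.15 K
D = 9.8645e-05 * exp(-201e3 / (8.314 * 661.15))
D = 1.298e-20 m^2/s


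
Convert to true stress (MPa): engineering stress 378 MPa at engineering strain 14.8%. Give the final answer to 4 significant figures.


sigma_true = sigma_eng * (1 + epsilon_eng)
sigma_true = 378 * (1 + 0.148)
sigma_true = 433.9 MPa


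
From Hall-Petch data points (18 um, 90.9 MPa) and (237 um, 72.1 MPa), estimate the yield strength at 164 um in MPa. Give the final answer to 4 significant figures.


sigma_y = sigma0 + k / sqrt(d)
1/sqrt(d1) = 1/sqrt(1.8e-05) = 235.702;  1/sqrt(d2) = 64.957
k = (sigma1 - sigma2) / (1/sqrt(d1) - 1/sqrt(d2)) = (90.9 - 72.1) / (235.702 - 64.957) = 0.110106 MPa*m^0.5
sigma0 = sigma1 - k/sqrt(d1) = 90.9 - 0.110106*235.702 = 64.9479 MPa
sigma_y(d3) = 64.9479 + 0.110106 / sqrt(1.64e-04) = 73.55 MPa


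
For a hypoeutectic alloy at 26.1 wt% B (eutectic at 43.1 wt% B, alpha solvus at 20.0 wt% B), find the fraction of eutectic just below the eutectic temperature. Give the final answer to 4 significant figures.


f_primary = (C_e - C0) / (C_e - C_alpha_max)
f_primary = (43.1 - 26.1) / (43.1 - 20.0)
f_primary = 0.735931
f_eutectic = 1 - 0.735931 = 0.2641


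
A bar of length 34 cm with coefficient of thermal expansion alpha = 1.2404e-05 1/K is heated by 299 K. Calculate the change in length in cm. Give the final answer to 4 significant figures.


dL = L0 * alpha * dT
dL = 34 * 1.2404e-05 * 299
dL = 0.1261 cm


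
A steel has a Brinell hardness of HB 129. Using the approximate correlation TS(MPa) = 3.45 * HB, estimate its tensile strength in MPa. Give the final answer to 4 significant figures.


TS (MPa) = 3.45 * HB
TS = 3.45 * 129
TS = 445.1 MPa


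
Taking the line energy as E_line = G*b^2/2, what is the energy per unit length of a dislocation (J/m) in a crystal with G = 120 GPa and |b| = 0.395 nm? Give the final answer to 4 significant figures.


E = G*b^2/2
b = 0.395 nm = 3.95e-10 m
G = 120 GPa = 1.2e+11 Pa
E = 0.5 * 1.2e+11 * (3.95e-10)^2
E = 9.362e-09 J/m


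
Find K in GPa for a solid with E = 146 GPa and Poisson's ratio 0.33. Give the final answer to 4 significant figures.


K = E / (3*(1-2*nu))
K = 146 / (3*(1-2*0.33))
K = 143.1 GPa


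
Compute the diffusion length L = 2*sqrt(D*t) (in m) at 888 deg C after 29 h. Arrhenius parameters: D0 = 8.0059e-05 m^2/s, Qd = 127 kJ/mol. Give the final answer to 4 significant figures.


Step 1: D = D0 * exp(-Qd/(R*T))
T = 1161.15 K
D = 8.0059e-05 * exp(-127e3 / (8.314 * 1161.15)) = 1.54908e-10 m^2/s
Step 2: L = 2*sqrt(D*t)
t = 29 h = 104400 s
L = 2*sqrt(1.54908e-10 * 104400) = 8.043e-03 m


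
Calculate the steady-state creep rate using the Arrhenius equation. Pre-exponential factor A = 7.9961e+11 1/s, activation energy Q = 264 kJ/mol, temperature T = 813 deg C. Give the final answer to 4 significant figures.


rate = A * exp(-Q / (R*T))
T = 813 + 273.15 = 1086.15 K
rate = 7.9961e+11 * exp(-264e3 / (8.314 * 1086.15))
rate = 0.1608 1/s


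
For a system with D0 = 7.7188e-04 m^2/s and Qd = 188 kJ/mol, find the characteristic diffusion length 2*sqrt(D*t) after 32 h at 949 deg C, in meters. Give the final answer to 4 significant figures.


Step 1: D = D0 * exp(-Qd/(R*T))
T = 1222.15 K
D = 7.7188e-04 * exp(-188e3 / (8.314 * 1222.15)) = 7.11455e-12 m^2/s
Step 2: L = 2*sqrt(D*t)
t = 32 h = 115200 s
L = 2*sqrt(7.11455e-12 * 115200) = 1.811e-03 m


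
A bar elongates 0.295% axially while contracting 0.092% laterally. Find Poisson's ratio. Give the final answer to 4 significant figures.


nu = -epsilon_lat / epsilon_axial
Lateral strain is contraction (negative), so using magnitudes:
nu = 0.092 / 0.295
nu = 0.3119


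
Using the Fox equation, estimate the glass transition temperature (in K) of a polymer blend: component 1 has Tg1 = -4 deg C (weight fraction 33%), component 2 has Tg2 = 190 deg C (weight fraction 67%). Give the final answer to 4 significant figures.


1/Tg = w1/Tg1 + w2/Tg2 (in Kelvin)
Tg1 = 269.15 K, Tg2 = 463.15 K
1/Tg = 0.33/269.15 + 0.67/463.15
Tg = 374.2 K


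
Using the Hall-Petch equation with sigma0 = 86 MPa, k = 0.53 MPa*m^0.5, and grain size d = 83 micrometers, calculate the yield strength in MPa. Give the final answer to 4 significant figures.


sigma_y = sigma0 + k / sqrt(d)
d = 83 um = 8.3e-05 m
sigma_y = 86 + 0.53 / sqrt(8.3e-05)
sigma_y = 144.2 MPa


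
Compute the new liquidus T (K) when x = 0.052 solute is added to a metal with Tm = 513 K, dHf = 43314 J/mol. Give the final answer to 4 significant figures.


dT = R*Tm^2*x / dHf
dT = 8.314 * 513^2 * 0.052 / 43314
dT = 2.62676 K
T_new = 513 - 2.62676 = 510.4 K


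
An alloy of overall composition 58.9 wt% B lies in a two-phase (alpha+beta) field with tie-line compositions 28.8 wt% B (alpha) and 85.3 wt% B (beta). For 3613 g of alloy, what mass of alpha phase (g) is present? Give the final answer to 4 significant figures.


f_alpha = (C_beta - C0) / (C_beta - C_alpha)
f_alpha = (85.3 - 58.9) / (85.3 - 28.8) = 0.467257
m_alpha = f_alpha * m_total = 0.467257 * 3613 = 1688 g


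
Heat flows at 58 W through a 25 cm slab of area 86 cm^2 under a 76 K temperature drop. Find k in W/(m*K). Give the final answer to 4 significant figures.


k = Q*L / (A*dT)
L = 0.25 m, A = 8.6e-03 m^2
k = 58 * 0.25 / (8.6e-03 * 76)
k = 22.18 W/(m*K)


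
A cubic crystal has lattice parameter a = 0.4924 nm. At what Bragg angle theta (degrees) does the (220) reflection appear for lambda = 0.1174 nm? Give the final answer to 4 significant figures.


d = a / sqrt(h^2+k^2+l^2)
d = 0.4924 / sqrt(8) = 0.17409 nm
lambda = 2*d*sin(theta)  =>  sin(theta) = lambda / (2*d)
sin(theta) = 0.1174 / (2 * 0.17409) = 0.337183
theta = 19.71 deg


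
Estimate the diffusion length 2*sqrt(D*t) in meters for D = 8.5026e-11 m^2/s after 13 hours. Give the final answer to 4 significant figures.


t = 13 hr = 46800 s
Diffusion length = 2*sqrt(D*t)
= 2*sqrt(8.5026e-11 * 46800)
= 3.99e-03 m


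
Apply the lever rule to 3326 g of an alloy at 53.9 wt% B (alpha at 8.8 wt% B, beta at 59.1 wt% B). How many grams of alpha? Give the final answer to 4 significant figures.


f_alpha = (C_beta - C0) / (C_beta - C_alpha)
f_alpha = (59.1 - 53.9) / (59.1 - 8.8) = 0.10338
m_alpha = f_alpha * m_total = 0.10338 * 3326 = 343.8 g


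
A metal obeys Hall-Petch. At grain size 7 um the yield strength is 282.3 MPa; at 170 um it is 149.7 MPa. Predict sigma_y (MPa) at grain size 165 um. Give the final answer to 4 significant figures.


sigma_y = sigma0 + k / sqrt(d)
1/sqrt(d1) = 1/sqrt(7e-06) = 377.964;  1/sqrt(d2) = 76.6965
k = (sigma1 - sigma2) / (1/sqrt(d1) - 1/sqrt(d2)) = (282.3 - 149.7) / (377.964 - 76.6965) = 0.44014 MPa*m^0.5
sigma0 = sigma1 - k/sqrt(d1) = 282.3 - 0.44014*377.964 = 115.943 MPa
sigma_y(d3) = 115.943 + 0.44014 / sqrt(1.65e-04) = 150.2 MPa


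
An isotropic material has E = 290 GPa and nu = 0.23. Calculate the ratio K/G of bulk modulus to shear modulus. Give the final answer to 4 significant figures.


G = E / (2*(1+nu))
G = 290 / (2*(1+0.23)) = 117.886 GPa
K = E / (3*(1-2*nu))
K = 290 / (3*(1-2*0.23)) = 179.012 GPa
K/G = 179.012 / 117.886 = 1.519


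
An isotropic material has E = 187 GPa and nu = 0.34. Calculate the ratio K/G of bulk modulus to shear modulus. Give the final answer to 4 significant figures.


G = E / (2*(1+nu))
G = 187 / (2*(1+0.34)) = 69.7761 GPa
K = E / (3*(1-2*nu))
K = 187 / (3*(1-2*0.34)) = 194.792 GPa
K/G = 194.792 / 69.7761 = 2.792


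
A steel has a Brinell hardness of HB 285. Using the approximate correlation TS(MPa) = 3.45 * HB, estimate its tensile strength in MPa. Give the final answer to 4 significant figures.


TS (MPa) = 3.45 * HB
TS = 3.45 * 285
TS = 983.3 MPa


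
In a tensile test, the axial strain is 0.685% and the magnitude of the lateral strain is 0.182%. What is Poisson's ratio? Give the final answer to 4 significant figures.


nu = -epsilon_lat / epsilon_axial
Lateral strain is contraction (negative), so using magnitudes:
nu = 0.182 / 0.685
nu = 0.2657


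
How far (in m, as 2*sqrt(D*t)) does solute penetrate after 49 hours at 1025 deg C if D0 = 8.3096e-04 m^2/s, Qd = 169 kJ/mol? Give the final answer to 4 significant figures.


Step 1: D = D0 * exp(-Qd/(R*T))
T = 1298.15 K
D = 8.3096e-04 * exp(-169e3 / (8.314 * 1298.15)) = 1.31569e-10 m^2/s
Step 2: L = 2*sqrt(D*t)
t = 49 h = 176400 s
L = 2*sqrt(1.31569e-10 * 176400) = 9.635e-03 m


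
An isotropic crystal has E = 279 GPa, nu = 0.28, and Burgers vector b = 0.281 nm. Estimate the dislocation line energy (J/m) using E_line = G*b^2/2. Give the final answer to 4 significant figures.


Step 1: G = E / (2*(1+nu))
G = 279 / (2*(1+0.28)) = 108.984 GPa = 1.08984e+11 Pa
Step 2: E_line = G*b^2/2
b = 0.281 nm = 2.81e-10 m
E_line = 0.5 * 1.08984e+11 * (2.81e-10)^2 = 4.303e-09 J/m


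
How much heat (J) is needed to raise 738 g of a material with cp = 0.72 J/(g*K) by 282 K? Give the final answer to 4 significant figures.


Q = m * cp * dT
Q = 738 * 0.72 * 282
Q = 149800 J


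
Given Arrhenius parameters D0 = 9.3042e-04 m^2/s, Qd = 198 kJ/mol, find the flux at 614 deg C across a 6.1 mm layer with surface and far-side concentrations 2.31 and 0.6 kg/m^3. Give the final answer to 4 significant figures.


Step 1: D = D0 * exp(-Qd/(R*T))
T = 614 + 273.15 = 887.15 K
D = 9.3042e-04 * exp(-198e3 / (8.314 * 887.15)) = 2.04261e-15 m^2/s
Step 2: J = D * (C1 - C2) / dx
J = 2.04261e-15 * (2.31 - 0.6) / 6.1e-03
J = 5.726e-13 kg/(m^2*s)


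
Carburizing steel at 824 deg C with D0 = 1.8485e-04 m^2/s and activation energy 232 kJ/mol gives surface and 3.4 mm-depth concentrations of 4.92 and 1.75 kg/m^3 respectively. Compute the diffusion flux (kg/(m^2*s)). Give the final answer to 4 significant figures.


Step 1: D = D0 * exp(-Qd/(R*T))
T = 824 + 273.15 = 1097.15 K
D = 1.8485e-04 * exp(-232e3 / (8.314 * 1097.15)) = 1.66358e-15 m^2/s
Step 2: J = D * (C1 - C2) / dx
J = 1.66358e-15 * (4.92 - 1.75) / 3.4e-03
J = 1.551e-12 kg/(m^2*s)


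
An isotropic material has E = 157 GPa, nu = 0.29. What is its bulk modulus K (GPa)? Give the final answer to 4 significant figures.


K = E / (3*(1-2*nu))
K = 157 / (3*(1-2*0.29))
K = 124.6 GPa


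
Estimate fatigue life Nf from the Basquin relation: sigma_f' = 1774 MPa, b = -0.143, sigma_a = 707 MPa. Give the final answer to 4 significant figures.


sigma_a = sigma_f' * (2*Nf)^b
2*Nf = (sigma_a / sigma_f')^(1/b)
2*Nf = (707 / 1774)^(1/-0.143)
2*Nf = 622.222
Nf = 311.1 cycles


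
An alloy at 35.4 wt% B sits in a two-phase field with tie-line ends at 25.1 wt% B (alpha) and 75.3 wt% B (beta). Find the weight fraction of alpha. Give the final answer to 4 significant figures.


f_alpha = (C_beta - C0) / (C_beta - C_alpha)
f_alpha = (75.3 - 35.4) / (75.3 - 25.1)
f_alpha = 0.7948


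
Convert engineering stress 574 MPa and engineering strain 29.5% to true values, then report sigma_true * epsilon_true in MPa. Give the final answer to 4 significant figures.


sigma_true = sigma_eng * (1 + epsilon_eng)
sigma_true = 574 * (1 + 0.295) = 743.33 MPa
epsilon_true = ln(1 + epsilon_eng)
epsilon_true = ln(1 + 0.295) = 0.258511
sigma_true * epsilon_true = 743.33 * 0.258511 = 192.2 MPa


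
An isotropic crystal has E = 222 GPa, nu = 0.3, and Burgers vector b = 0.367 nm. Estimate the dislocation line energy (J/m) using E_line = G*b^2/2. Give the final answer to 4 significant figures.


Step 1: G = E / (2*(1+nu))
G = 222 / (2*(1+0.3)) = 85.3846 GPa = 8.53846e+10 Pa
Step 2: E_line = G*b^2/2
b = 0.367 nm = 3.67e-10 m
E_line = 0.5 * 8.53846e+10 * (3.67e-10)^2 = 5.75e-09 J/m


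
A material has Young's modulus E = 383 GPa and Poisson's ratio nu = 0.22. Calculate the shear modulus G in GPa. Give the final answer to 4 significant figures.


G = E / (2*(1+nu))
G = 383 / (2*(1+0.22))
G = 157 GPa


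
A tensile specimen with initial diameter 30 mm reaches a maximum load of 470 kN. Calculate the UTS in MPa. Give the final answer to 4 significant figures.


A0 = pi*(d/2)^2 = pi*(30/2)^2 = 706.858 mm^2
UTS = F_max / A0 = 470*1000 / 706.858
UTS = 664.9 MPa


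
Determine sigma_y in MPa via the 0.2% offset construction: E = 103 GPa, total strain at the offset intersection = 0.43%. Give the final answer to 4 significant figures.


Offset strain = 0.002
Elastic strain at yield = total_strain - offset = 4.3e-03 - 0.002 = 2.3e-03
sigma_y = E * elastic_strain = 103000 * 2.3e-03
sigma_y = 236.9 MPa


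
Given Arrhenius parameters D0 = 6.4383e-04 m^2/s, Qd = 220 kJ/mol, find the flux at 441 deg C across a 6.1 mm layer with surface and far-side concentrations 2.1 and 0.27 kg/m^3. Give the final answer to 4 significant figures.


Step 1: D = D0 * exp(-Qd/(R*T))
T = 441 + 273.15 = 714.15 K
D = 6.4383e-04 * exp(-220e3 / (8.314 * 714.15)) = 5.21031e-20 m^2/s
Step 2: J = D * (C1 - C2) / dx
J = 5.21031e-20 * (2.1 - 0.27) / 6.1e-03
J = 1.563e-17 kg/(m^2*s)


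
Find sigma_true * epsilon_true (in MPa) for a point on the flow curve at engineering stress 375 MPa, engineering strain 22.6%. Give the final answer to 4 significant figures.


sigma_true = sigma_eng * (1 + epsilon_eng)
sigma_true = 375 * (1 + 0.226) = 459.75 MPa
epsilon_true = ln(1 + epsilon_eng)
epsilon_true = ln(1 + 0.226) = 0.203757
sigma_true * epsilon_true = 459.75 * 0.203757 = 93.68 MPa


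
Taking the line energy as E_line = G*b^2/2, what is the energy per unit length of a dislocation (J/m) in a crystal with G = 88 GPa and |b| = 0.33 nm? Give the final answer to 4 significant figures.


E = G*b^2/2
b = 0.33 nm = 3.3e-10 m
G = 88 GPa = 8.8e+10 Pa
E = 0.5 * 8.8e+10 * (3.3e-10)^2
E = 4.792e-09 J/m


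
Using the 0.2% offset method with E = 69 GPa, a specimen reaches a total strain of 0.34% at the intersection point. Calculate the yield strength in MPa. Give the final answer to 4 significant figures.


Offset strain = 0.002
Elastic strain at yield = total_strain - offset = 3.4e-03 - 0.002 = 1.4e-03
sigma_y = E * elastic_strain = 69000 * 1.4e-03
sigma_y = 96.6 MPa


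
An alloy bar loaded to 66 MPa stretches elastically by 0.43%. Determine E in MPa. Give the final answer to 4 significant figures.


E = sigma / epsilon
epsilon = 0.43% = 4.3e-03
E = 66 / 4.3e-03
E = 15350 MPa


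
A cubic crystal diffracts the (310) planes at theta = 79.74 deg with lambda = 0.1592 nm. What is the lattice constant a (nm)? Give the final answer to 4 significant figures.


d = lambda / (2*sin(theta))
d = 0.1592 / (2*sin(79.74 deg))
d = 0.0808935 nm
a = d * sqrt(h^2+k^2+l^2) = 0.0808935 * sqrt(10)
a = 0.2558 nm


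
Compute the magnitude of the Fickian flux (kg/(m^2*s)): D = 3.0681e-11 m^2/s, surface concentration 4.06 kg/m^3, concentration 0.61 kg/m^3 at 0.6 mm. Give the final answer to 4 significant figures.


J = -D * (dC/dx) = D * (C1 - C2) / dx
J = 3.0681e-11 * (4.06 - 0.61) / 6e-04
J = 1.764e-07 kg/(m^2*s)


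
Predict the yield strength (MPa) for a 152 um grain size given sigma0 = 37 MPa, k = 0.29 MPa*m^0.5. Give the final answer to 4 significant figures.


sigma_y = sigma0 + k / sqrt(d)
d = 152 um = 1.52e-04 m
sigma_y = 37 + 0.29 / sqrt(1.52e-04)
sigma_y = 60.52 MPa


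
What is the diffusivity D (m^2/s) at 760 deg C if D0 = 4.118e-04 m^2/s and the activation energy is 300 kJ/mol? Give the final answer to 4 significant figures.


D = D0 * exp(-Qd / (R*T))
T = 1033.15 K
D = 4.118e-04 * exp(-300e3 / (8.314 * 1033.15))
D = 2.796e-19 m^2/s


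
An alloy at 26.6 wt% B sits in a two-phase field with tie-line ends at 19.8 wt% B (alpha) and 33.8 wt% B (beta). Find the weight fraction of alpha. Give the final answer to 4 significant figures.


f_alpha = (C_beta - C0) / (C_beta - C_alpha)
f_alpha = (33.8 - 26.6) / (33.8 - 19.8)
f_alpha = 0.5143


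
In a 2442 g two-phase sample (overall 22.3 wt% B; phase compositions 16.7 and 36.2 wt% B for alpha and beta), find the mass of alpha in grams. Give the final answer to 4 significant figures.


f_alpha = (C_beta - C0) / (C_beta - C_alpha)
f_alpha = (36.2 - 22.3) / (36.2 - 16.7) = 0.712821
m_alpha = f_alpha * m_total = 0.712821 * 2442 = 1741 g


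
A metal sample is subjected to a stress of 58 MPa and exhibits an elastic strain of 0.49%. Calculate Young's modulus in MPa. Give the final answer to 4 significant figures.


E = sigma / epsilon
epsilon = 0.49% = 4.9e-03
E = 58 / 4.9e-03
E = 11840 MPa


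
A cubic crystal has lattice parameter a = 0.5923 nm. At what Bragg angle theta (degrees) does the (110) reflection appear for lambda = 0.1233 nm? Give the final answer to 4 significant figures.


d = a / sqrt(h^2+k^2+l^2)
d = 0.5923 / sqrt(2) = 0.418819 nm
lambda = 2*d*sin(theta)  =>  sin(theta) = lambda / (2*d)
sin(theta) = 0.1233 / (2 * 0.418819) = 0.1472
theta = 8.465 deg


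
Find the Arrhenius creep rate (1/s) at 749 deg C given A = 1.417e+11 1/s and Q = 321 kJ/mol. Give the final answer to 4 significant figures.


rate = A * exp(-Q / (R*T))
T = 749 + 273.15 = 1022.15 K
rate = 1.417e+11 * exp(-321e3 / (8.314 * 1022.15))
rate = 5.582e-06 1/s


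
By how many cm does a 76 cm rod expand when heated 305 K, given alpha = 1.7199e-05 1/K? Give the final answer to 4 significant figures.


dL = L0 * alpha * dT
dL = 76 * 1.7199e-05 * 305
dL = 0.3987 cm


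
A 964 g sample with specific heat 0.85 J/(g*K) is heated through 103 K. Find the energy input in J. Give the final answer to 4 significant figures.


Q = m * cp * dT
Q = 964 * 0.85 * 103
Q = 84400 J


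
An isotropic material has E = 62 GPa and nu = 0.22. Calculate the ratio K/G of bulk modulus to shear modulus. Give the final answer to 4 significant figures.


G = E / (2*(1+nu))
G = 62 / (2*(1+0.22)) = 25.4098 GPa
K = E / (3*(1-2*nu))
K = 62 / (3*(1-2*0.22)) = 36.9048 GPa
K/G = 36.9048 / 25.4098 = 1.452


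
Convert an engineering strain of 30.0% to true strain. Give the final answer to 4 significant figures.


epsilon_true = ln(1 + epsilon_eng)
epsilon_true = ln(1 + 0.3)
epsilon_true = 0.2624


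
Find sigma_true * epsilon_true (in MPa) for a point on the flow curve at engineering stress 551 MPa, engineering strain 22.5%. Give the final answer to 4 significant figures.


sigma_true = sigma_eng * (1 + epsilon_eng)
sigma_true = 551 * (1 + 0.225) = 674.975 MPa
epsilon_true = ln(1 + epsilon_eng)
epsilon_true = ln(1 + 0.225) = 0.202941
sigma_true * epsilon_true = 674.975 * 0.202941 = 137 MPa


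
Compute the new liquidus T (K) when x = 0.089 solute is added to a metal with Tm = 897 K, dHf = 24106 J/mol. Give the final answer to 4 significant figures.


dT = R*Tm^2*x / dHf
dT = 8.314 * 897^2 * 0.089 / 24106
dT = 24.6979 K
T_new = 897 - 24.6979 = 872.3 K


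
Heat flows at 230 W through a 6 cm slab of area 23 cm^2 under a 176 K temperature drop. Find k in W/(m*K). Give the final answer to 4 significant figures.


k = Q*L / (A*dT)
L = 0.06 m, A = 2.3e-03 m^2
k = 230 * 0.06 / (2.3e-03 * 176)
k = 34.09 W/(m*K)


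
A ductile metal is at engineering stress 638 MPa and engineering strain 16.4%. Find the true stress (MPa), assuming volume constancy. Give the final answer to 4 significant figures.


sigma_true = sigma_eng * (1 + epsilon_eng)
sigma_true = 638 * (1 + 0.164)
sigma_true = 742.6 MPa


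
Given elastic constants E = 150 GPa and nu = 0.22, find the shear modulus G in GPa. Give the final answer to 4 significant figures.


G = E / (2*(1+nu))
G = 150 / (2*(1+0.22))
G = 61.48 GPa


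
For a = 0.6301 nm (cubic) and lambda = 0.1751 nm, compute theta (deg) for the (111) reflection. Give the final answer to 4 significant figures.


d = a / sqrt(h^2+k^2+l^2)
d = 0.6301 / sqrt(3) = 0.363788 nm
lambda = 2*d*sin(theta)  =>  sin(theta) = lambda / (2*d)
sin(theta) = 0.1751 / (2 * 0.363788) = 0.240662
theta = 13.93 deg


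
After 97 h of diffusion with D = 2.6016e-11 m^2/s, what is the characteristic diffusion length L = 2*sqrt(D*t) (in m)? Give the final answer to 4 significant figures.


t = 97 hr = 349200 s
Diffusion length = 2*sqrt(D*t)
= 2*sqrt(2.6016e-11 * 349200)
= 6.028e-03 m


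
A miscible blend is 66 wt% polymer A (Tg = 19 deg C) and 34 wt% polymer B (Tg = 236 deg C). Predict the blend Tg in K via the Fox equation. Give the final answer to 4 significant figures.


1/Tg = w1/Tg1 + w2/Tg2 (in Kelvin)
Tg1 = 292.15 K, Tg2 = 509.15 K
1/Tg = 0.66/292.15 + 0.34/509.15
Tg = 341.7 K


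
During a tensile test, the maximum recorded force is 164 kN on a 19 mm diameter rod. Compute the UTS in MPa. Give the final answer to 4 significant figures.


A0 = pi*(d/2)^2 = pi*(19/2)^2 = 283.529 mm^2
UTS = F_max / A0 = 164*1000 / 283.529
UTS = 578.4 MPa


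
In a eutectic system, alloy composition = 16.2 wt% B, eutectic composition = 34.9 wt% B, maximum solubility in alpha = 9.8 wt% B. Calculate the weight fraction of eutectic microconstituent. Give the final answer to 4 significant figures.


f_primary = (C_e - C0) / (C_e - C_alpha_max)
f_primary = (34.9 - 16.2) / (34.9 - 9.8)
f_primary = 0.74502
f_eutectic = 1 - 0.74502 = 0.255


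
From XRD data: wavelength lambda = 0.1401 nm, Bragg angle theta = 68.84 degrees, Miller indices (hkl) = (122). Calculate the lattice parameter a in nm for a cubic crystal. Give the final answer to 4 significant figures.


d = lambda / (2*sin(theta))
d = 0.1401 / (2*sin(68.84 deg))
d = 0.0751145 nm
a = d * sqrt(h^2+k^2+l^2) = 0.0751145 * sqrt(9)
a = 0.2253 nm


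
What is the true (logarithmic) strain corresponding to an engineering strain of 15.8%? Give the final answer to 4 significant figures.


epsilon_true = ln(1 + epsilon_eng)
epsilon_true = ln(1 + 0.158)
epsilon_true = 0.1467


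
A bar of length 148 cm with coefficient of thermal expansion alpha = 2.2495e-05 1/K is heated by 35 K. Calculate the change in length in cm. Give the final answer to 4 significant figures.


dL = L0 * alpha * dT
dL = 148 * 2.2495e-05 * 35
dL = 0.1165 cm


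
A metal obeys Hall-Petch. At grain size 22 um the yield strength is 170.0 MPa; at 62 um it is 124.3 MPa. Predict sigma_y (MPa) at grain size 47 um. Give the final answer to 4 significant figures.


sigma_y = sigma0 + k / sqrt(d)
1/sqrt(d1) = 1/sqrt(2.2e-05) = 213.201;  1/sqrt(d2) = 127
k = (sigma1 - sigma2) / (1/sqrt(d1) - 1/sqrt(d2)) = (170.0 - 124.3) / (213.201 - 127) = 0.530159 MPa*m^0.5
sigma0 = sigma1 - k/sqrt(d1) = 170.0 - 0.530159*213.201 = 56.9698 MPa
sigma_y(d3) = 56.9698 + 0.530159 / sqrt(4.7e-05) = 134.3 MPa


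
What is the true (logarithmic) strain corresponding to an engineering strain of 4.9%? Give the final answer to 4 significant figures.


epsilon_true = ln(1 + epsilon_eng)
epsilon_true = ln(1 + 0.049)
epsilon_true = 0.04784


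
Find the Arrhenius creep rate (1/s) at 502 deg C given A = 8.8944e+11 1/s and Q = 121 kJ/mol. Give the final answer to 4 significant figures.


rate = A * exp(-Q / (R*T))
T = 502 + 273.15 = 775.15 K
rate = 8.8944e+11 * exp(-121e3 / (8.314 * 775.15))
rate = 6238 1/s


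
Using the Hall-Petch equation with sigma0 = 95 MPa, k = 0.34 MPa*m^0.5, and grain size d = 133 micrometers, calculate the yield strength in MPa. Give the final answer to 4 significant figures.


sigma_y = sigma0 + k / sqrt(d)
d = 133 um = 1.33e-04 m
sigma_y = 95 + 0.34 / sqrt(1.33e-04)
sigma_y = 124.5 MPa


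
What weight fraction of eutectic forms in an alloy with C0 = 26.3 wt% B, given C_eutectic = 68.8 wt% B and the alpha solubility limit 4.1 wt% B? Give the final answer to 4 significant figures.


f_primary = (C_e - C0) / (C_e - C_alpha_max)
f_primary = (68.8 - 26.3) / (68.8 - 4.1)
f_primary = 0.656878
f_eutectic = 1 - 0.656878 = 0.3431


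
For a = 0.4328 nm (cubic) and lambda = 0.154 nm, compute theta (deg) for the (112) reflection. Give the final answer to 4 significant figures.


d = a / sqrt(h^2+k^2+l^2)
d = 0.4328 / sqrt(6) = 0.17669 nm
lambda = 2*d*sin(theta)  =>  sin(theta) = lambda / (2*d)
sin(theta) = 0.154 / (2 * 0.17669) = 0.435792
theta = 25.84 deg


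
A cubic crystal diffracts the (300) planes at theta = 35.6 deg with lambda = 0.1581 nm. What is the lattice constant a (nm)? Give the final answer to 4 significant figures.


d = lambda / (2*sin(theta))
d = 0.1581 / (2*sin(35.6 deg))
d = 0.135796 nm
a = d * sqrt(h^2+k^2+l^2) = 0.135796 * sqrt(9)
a = 0.4074 nm


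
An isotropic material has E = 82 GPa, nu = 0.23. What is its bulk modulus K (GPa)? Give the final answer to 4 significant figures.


K = E / (3*(1-2*nu))
K = 82 / (3*(1-2*0.23))
K = 50.62 GPa


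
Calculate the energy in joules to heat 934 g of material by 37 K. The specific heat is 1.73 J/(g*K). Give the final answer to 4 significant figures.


Q = m * cp * dT
Q = 934 * 1.73 * 37
Q = 59790 J


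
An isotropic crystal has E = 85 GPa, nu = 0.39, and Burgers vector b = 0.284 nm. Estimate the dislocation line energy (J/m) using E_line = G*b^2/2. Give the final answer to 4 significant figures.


Step 1: G = E / (2*(1+nu))
G = 85 / (2*(1+0.39)) = 30.5755 GPa = 3.05755e+10 Pa
Step 2: E_line = G*b^2/2
b = 0.284 nm = 2.84e-10 m
E_line = 0.5 * 3.05755e+10 * (2.84e-10)^2 = 1.233e-09 J/m


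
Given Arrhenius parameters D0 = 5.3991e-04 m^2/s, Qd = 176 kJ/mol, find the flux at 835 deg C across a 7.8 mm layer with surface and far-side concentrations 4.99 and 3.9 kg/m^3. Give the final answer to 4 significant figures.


Step 1: D = D0 * exp(-Qd/(R*T))
T = 835 + 273.15 = 1108.15 K
D = 5.3991e-04 * exp(-176e3 / (8.314 * 1108.15)) = 2.72864e-12 m^2/s
Step 2: J = D * (C1 - C2) / dx
J = 2.72864e-12 * (4.99 - 3.9) / 7.8e-03
J = 3.813e-10 kg/(m^2*s)


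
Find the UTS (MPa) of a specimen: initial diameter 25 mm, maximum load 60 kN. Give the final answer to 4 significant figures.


A0 = pi*(d/2)^2 = pi*(25/2)^2 = 490.874 mm^2
UTS = F_max / A0 = 60*1000 / 490.874
UTS = 122.2 MPa


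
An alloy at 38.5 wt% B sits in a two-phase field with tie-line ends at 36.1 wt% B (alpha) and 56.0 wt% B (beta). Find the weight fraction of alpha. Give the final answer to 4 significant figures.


f_alpha = (C_beta - C0) / (C_beta - C_alpha)
f_alpha = (56.0 - 38.5) / (56.0 - 36.1)
f_alpha = 0.8794


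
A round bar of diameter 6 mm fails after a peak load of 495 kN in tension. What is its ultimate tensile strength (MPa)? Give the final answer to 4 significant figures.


A0 = pi*(d/2)^2 = pi*(6/2)^2 = 28.2743 mm^2
UTS = F_max / A0 = 495*1000 / 28.2743
UTS = 17510 MPa


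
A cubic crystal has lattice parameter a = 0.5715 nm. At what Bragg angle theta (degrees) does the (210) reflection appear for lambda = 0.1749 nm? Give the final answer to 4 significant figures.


d = a / sqrt(h^2+k^2+l^2)
d = 0.5715 / sqrt(5) = 0.255583 nm
lambda = 2*d*sin(theta)  =>  sin(theta) = lambda / (2*d)
sin(theta) = 0.1749 / (2 * 0.255583) = 0.342159
theta = 20.01 deg


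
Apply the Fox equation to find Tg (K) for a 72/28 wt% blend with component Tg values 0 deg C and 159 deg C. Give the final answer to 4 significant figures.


1/Tg = w1/Tg1 + w2/Tg2 (in Kelvin)
Tg1 = 273.15 K, Tg2 = 432.15 K
1/Tg = 0.72/273.15 + 0.28/432.15
Tg = 304.5 K


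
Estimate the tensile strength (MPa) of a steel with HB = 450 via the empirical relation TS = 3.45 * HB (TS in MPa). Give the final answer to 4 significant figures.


TS (MPa) = 3.45 * HB
TS = 3.45 * 450
TS = 1553 MPa


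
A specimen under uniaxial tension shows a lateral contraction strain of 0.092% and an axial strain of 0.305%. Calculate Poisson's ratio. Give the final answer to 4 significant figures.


nu = -epsilon_lat / epsilon_axial
Lateral strain is contraction (negative), so using magnitudes:
nu = 0.092 / 0.305
nu = 0.3016


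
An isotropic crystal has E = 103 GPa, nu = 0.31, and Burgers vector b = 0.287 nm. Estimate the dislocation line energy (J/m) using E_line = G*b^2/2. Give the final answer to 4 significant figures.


Step 1: G = E / (2*(1+nu))
G = 103 / (2*(1+0.31)) = 39.313 GPa = 3.9313e+10 Pa
Step 2: E_line = G*b^2/2
b = 0.287 nm = 2.87e-10 m
E_line = 0.5 * 3.9313e+10 * (2.87e-10)^2 = 1.619e-09 J/m


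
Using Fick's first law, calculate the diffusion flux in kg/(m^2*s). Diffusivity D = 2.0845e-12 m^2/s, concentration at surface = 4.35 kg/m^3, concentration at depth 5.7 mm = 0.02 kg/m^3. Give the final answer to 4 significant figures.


J = -D * (dC/dx) = D * (C1 - C2) / dx
J = 2.0845e-12 * (4.35 - 0.02) / 5.7e-03
J = 1.583e-09 kg/(m^2*s)


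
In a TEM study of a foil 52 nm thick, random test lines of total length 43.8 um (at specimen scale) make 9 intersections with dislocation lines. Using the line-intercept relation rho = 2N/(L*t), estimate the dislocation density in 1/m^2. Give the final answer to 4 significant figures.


rho = 2N / (L * t)
L = 43.8 um = 4.38e-05 m, t = 52 nm = 5.2e-08 m
rho = 2 * 9 / (4.38e-05 * 5.2e-08)
rho = 7.903e+12 1/m^2


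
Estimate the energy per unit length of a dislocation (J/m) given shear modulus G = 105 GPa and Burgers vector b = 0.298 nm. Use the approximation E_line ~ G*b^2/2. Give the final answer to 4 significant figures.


E = G*b^2/2
b = 0.298 nm = 2.98e-10 m
G = 105 GPa = 1.05e+11 Pa
E = 0.5 * 1.05e+11 * (2.98e-10)^2
E = 4.662e-09 J/m


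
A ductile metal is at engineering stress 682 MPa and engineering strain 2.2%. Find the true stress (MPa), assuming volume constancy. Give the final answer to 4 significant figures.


sigma_true = sigma_eng * (1 + epsilon_eng)
sigma_true = 682 * (1 + 0.022)
sigma_true = 697 MPa


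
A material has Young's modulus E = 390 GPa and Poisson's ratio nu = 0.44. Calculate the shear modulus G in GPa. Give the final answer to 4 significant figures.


G = E / (2*(1+nu))
G = 390 / (2*(1+0.44))
G = 135.4 GPa


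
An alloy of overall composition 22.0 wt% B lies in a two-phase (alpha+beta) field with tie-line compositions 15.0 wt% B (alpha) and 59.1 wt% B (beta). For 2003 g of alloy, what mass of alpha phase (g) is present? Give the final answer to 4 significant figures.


f_alpha = (C_beta - C0) / (C_beta - C_alpha)
f_alpha = (59.1 - 22.0) / (59.1 - 15.0) = 0.84127
m_alpha = f_alpha * m_total = 0.84127 * 2003 = 1685 g


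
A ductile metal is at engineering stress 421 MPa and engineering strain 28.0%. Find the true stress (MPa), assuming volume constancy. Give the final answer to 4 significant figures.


sigma_true = sigma_eng * (1 + epsilon_eng)
sigma_true = 421 * (1 + 0.28)
sigma_true = 538.9 MPa


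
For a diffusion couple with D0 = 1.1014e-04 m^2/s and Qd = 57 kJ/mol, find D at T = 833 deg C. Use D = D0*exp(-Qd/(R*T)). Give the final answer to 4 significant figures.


D = D0 * exp(-Qd / (R*T))
T = 1106.15 K
D = 1.1014e-04 * exp(-57e3 / (8.314 * 1106.15))
D = 2.24e-07 m^2/s


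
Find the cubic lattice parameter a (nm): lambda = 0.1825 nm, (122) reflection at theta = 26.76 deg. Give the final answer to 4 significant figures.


d = lambda / (2*sin(theta))
d = 0.1825 / (2*sin(26.76 deg))
d = 0.202663 nm
a = d * sqrt(h^2+k^2+l^2) = 0.202663 * sqrt(9)
a = 0.608 nm


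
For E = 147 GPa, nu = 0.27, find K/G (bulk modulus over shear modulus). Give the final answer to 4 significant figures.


G = E / (2*(1+nu))
G = 147 / (2*(1+0.27)) = 57.874 GPa
K = E / (3*(1-2*nu))
K = 147 / (3*(1-2*0.27)) = 106.522 GPa
K/G = 106.522 / 57.874 = 1.841


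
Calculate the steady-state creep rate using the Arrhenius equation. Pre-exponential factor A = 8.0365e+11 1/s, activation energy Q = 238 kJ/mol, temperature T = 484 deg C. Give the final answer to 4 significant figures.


rate = A * exp(-Q / (R*T))
T = 484 + 273.15 = 757.15 K
rate = 8.0365e+11 * exp(-238e3 / (8.314 * 757.15))
rate = 3.056e-05 1/s


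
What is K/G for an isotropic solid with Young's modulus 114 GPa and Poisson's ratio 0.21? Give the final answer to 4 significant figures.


G = E / (2*(1+nu))
G = 114 / (2*(1+0.21)) = 47.1074 GPa
K = E / (3*(1-2*nu))
K = 114 / (3*(1-2*0.21)) = 65.5172 GPa
K/G = 65.5172 / 47.1074 = 1.391


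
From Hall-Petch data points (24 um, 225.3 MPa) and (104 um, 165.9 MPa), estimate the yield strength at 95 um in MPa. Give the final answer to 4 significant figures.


sigma_y = sigma0 + k / sqrt(d)
1/sqrt(d1) = 1/sqrt(2.4e-05) = 204.124;  1/sqrt(d2) = 98.0581
k = (sigma1 - sigma2) / (1/sqrt(d1) - 1/sqrt(d2)) = (225.3 - 165.9) / (204.124 - 98.0581) = 0.560028 MPa*m^0.5
sigma0 = sigma1 - k/sqrt(d1) = 225.3 - 0.560028*204.124 = 110.985 MPa
sigma_y(d3) = 110.985 + 0.560028 / sqrt(9.5e-05) = 168.4 MPa


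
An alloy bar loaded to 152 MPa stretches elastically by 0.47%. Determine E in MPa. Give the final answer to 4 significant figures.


E = sigma / epsilon
epsilon = 0.47% = 4.7e-03
E = 152 / 4.7e-03
E = 32340 MPa


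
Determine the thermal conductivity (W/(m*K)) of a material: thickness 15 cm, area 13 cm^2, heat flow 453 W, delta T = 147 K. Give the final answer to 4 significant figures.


k = Q*L / (A*dT)
L = 0.15 m, A = 1.3e-03 m^2
k = 453 * 0.15 / (1.3e-03 * 147)
k = 355.6 W/(m*K)


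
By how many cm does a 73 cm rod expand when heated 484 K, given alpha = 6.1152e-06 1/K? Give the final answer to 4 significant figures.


dL = L0 * alpha * dT
dL = 73 * 6.1152e-06 * 484
dL = 0.2161 cm


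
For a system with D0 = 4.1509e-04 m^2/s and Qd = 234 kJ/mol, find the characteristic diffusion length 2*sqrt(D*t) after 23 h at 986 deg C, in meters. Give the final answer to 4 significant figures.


Step 1: D = D0 * exp(-Qd/(R*T))
T = 1259.15 K
D = 4.1509e-04 * exp(-234e3 / (8.314 * 1259.15)) = 8.13812e-14 m^2/s
Step 2: L = 2*sqrt(D*t)
t = 23 h = 82800 s
L = 2*sqrt(8.13812e-14 * 82800) = 1.642e-04 m


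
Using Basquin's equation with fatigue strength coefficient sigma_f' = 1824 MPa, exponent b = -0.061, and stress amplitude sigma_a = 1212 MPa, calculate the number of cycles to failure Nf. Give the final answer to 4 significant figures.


sigma_a = sigma_f' * (2*Nf)^b
2*Nf = (sigma_a / sigma_f')^(1/b)
2*Nf = (1212 / 1824)^(1/-0.061)
2*Nf = 813.205
Nf = 406.6 cycles


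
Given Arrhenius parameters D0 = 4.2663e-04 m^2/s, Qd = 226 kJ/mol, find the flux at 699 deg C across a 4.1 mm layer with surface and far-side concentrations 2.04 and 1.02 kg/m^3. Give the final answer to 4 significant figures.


Step 1: D = D0 * exp(-Qd/(R*T))
T = 699 + 273.15 = 972.15 K
D = 4.2663e-04 * exp(-226e3 / (8.314 * 972.15)) = 3.06475e-16 m^2/s
Step 2: J = D * (C1 - C2) / dx
J = 3.06475e-16 * (2.04 - 1.02) / 4.1e-03
J = 7.625e-14 kg/(m^2*s)


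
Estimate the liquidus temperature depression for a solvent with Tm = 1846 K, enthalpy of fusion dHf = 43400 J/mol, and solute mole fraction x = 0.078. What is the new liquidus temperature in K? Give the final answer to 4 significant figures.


dT = R*Tm^2*x / dHf
dT = 8.314 * 1846^2 * 0.078 / 43400
dT = 50.9188 K
T_new = 1846 - 50.9188 = 1795 K


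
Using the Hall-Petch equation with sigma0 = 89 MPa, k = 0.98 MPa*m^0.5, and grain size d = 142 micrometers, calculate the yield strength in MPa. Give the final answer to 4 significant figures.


sigma_y = sigma0 + k / sqrt(d)
d = 142 um = 1.42e-04 m
sigma_y = 89 + 0.98 / sqrt(1.42e-04)
sigma_y = 171.2 MPa


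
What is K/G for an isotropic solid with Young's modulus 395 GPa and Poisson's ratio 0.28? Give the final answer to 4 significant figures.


G = E / (2*(1+nu))
G = 395 / (2*(1+0.28)) = 154.297 GPa
K = E / (3*(1-2*nu))
K = 395 / (3*(1-2*0.28)) = 299.242 GPa
K/G = 299.242 / 154.297 = 1.939


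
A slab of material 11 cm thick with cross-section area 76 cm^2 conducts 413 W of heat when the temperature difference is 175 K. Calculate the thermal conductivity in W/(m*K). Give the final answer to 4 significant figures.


k = Q*L / (A*dT)
L = 0.11 m, A = 7.6e-03 m^2
k = 413 * 0.11 / (7.6e-03 * 175)
k = 34.16 W/(m*K)


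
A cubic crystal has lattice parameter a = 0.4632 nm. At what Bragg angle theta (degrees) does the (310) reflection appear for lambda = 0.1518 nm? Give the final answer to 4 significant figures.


d = a / sqrt(h^2+k^2+l^2)
d = 0.4632 / sqrt(10) = 0.146477 nm
lambda = 2*d*sin(theta)  =>  sin(theta) = lambda / (2*d)
sin(theta) = 0.1518 / (2 * 0.146477) = 0.518171
theta = 31.21 deg


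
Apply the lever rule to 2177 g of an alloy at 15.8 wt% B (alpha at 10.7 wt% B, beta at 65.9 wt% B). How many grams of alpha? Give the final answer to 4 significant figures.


f_alpha = (C_beta - C0) / (C_beta - C_alpha)
f_alpha = (65.9 - 15.8) / (65.9 - 10.7) = 0.907609
m_alpha = f_alpha * m_total = 0.907609 * 2177 = 1976 g


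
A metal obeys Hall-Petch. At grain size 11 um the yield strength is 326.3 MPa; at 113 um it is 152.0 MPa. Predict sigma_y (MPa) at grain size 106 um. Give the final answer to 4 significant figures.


sigma_y = sigma0 + k / sqrt(d)
1/sqrt(d1) = 1/sqrt(1.1e-05) = 301.511;  1/sqrt(d2) = 94.0721
k = (sigma1 - sigma2) / (1/sqrt(d1) - 1/sqrt(d2)) = (326.3 - 152.0) / (301.511 - 94.0721) = 0.840246 MPa*m^0.5
sigma0 = sigma1 - k/sqrt(d1) = 326.3 - 0.840246*301.511 = 72.9563 MPa
sigma_y(d3) = 72.9563 + 0.840246 / sqrt(1.06e-04) = 154.6 MPa
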